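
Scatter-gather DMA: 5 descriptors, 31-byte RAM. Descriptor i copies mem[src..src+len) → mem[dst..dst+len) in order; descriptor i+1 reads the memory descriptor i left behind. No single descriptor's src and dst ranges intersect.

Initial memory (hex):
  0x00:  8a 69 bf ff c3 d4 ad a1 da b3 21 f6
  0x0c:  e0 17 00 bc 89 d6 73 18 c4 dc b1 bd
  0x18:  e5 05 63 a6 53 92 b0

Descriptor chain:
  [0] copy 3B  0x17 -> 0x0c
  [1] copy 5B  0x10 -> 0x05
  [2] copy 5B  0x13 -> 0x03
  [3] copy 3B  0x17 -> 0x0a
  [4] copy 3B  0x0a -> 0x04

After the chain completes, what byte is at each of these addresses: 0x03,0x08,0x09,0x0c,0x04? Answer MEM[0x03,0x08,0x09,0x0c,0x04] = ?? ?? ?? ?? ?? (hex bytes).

  after D0: wrote 3B at 0x0c = bde505
  after D1: wrote 5B at 0x05 = 89d67318c4
  after D2: wrote 5B at 0x03 = 18c4dcb1bd
  after D3: wrote 3B at 0x0a = bde505
  after D4: wrote 3B at 0x04 = bde505
query mem[0x03]=0x18, mem[0x08]=0x18, mem[0x09]=0xc4, mem[0x0c]=0x05, mem[0x04]=0xbd

MEM[0x03,0x08,0x09,0x0c,0x04] = 18 18 c4 05 bd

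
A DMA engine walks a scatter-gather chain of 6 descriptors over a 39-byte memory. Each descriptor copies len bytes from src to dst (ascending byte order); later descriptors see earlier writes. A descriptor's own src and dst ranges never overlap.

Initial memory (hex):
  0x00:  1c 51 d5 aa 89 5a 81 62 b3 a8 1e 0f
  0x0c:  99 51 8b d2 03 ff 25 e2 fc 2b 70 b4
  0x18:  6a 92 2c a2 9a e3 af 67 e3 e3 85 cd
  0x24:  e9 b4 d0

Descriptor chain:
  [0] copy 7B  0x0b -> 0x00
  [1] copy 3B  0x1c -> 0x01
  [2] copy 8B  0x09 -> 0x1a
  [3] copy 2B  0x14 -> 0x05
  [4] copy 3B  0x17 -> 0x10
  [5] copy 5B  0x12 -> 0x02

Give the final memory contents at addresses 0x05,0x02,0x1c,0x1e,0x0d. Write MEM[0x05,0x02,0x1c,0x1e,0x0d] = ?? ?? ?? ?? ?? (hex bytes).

MEM[0x05,0x02,0x1c,0x1e,0x0d] = 2b 92 0f 51 51

[0] 0x0b->0x00 len=7 : 0f 99 51 8b d2 03 ff
[1] 0x1c->0x01 len=3 : 9a e3 af
[2] 0x09->0x1a len=8 : a8 1e 0f 99 51 8b d2 03
[3] 0x14->0x05 len=2 : fc 2b
[4] 0x17->0x10 len=3 : b4 6a 92
[5] 0x12->0x02 len=5 : 92 e2 fc 2b 70
query mem[0x05]=0x2b, mem[0x02]=0x92, mem[0x1c]=0x0f, mem[0x1e]=0x51, mem[0x0d]=0x51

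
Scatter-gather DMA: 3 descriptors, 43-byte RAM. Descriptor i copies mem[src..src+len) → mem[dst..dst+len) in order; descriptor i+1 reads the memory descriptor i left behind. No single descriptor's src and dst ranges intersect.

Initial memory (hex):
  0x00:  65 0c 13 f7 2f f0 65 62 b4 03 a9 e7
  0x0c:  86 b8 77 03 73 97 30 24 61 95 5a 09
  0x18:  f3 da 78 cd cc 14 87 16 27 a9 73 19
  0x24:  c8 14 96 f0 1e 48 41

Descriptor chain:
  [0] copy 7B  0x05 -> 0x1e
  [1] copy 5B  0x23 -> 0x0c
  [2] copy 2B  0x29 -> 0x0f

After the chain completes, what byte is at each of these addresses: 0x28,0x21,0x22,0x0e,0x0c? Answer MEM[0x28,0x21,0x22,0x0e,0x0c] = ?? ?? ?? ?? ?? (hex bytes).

MEM[0x28,0x21,0x22,0x0e,0x0c] = 1e b4 03 14 a9

  after D0: wrote 7B at 0x1e = f06562b403a9e7
  after D1: wrote 5B at 0x0c = a9e71496f0
  after D2: wrote 2B at 0x0f = 4841
query mem[0x28]=0x1e, mem[0x21]=0xb4, mem[0x22]=0x03, mem[0x0e]=0x14, mem[0x0c]=0xa9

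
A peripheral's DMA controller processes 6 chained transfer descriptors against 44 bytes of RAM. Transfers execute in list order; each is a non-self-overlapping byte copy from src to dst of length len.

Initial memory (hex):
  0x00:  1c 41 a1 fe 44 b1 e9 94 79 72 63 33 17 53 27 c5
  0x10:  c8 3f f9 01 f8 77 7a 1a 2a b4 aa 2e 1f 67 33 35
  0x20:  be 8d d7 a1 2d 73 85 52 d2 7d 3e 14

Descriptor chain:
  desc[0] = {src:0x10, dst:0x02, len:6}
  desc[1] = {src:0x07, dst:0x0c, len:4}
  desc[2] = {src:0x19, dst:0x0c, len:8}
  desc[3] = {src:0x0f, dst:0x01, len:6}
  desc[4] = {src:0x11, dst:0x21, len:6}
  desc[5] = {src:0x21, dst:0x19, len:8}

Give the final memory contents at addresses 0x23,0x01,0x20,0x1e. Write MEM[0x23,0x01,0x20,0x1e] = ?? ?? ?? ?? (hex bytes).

MEM[0x23,0x01,0x20,0x1e] = be 1f d2 7a

  after D0: wrote 6B at 0x02 = c83ff901f877
  after D1: wrote 4B at 0x0c = 77797263
  after D2: wrote 8B at 0x0c = b4aa2e1f673335be
  after D3: wrote 6B at 0x01 = 1f673335bef8
  after D4: wrote 6B at 0x21 = 3335bef8777a
  after D5: wrote 8B at 0x19 = 3335bef8777a52d2
query mem[0x23]=0xbe, mem[0x01]=0x1f, mem[0x20]=0xd2, mem[0x1e]=0x7a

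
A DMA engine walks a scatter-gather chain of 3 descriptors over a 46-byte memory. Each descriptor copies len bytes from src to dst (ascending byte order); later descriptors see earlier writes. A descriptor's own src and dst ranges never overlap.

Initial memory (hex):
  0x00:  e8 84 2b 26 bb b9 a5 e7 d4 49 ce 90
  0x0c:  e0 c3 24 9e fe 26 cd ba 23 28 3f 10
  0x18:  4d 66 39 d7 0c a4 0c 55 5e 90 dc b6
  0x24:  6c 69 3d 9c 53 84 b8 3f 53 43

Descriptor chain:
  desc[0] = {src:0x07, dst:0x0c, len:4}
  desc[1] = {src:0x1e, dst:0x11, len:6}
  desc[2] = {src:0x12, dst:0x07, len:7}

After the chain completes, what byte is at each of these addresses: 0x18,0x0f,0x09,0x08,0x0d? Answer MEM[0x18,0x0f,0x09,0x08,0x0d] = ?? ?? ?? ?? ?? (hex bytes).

MEM[0x18,0x0f,0x09,0x08,0x0d] = 4d ce 90 5e 4d

[0] 0x07->0x0c len=4 : e7 d4 49 ce
[1] 0x1e->0x11 len=6 : 0c 55 5e 90 dc b6
[2] 0x12->0x07 len=7 : 55 5e 90 dc b6 10 4d
query mem[0x18]=0x4d, mem[0x0f]=0xce, mem[0x09]=0x90, mem[0x08]=0x5e, mem[0x0d]=0x4d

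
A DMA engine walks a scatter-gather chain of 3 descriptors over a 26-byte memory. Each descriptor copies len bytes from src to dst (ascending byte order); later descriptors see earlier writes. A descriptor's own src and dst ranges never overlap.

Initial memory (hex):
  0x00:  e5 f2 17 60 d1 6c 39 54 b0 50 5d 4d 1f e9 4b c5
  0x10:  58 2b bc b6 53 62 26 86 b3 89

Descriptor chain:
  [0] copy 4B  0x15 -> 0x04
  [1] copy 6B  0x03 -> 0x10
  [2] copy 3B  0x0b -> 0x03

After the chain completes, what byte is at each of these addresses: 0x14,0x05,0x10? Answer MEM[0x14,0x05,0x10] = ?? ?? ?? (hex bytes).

MEM[0x14,0x05,0x10] = b3 e9 60

[0] 0x15->0x04 len=4 : 62 26 86 b3
[1] 0x03->0x10 len=6 : 60 62 26 86 b3 b0
[2] 0x0b->0x03 len=3 : 4d 1f e9
query mem[0x14]=0xb3, mem[0x05]=0xe9, mem[0x10]=0x60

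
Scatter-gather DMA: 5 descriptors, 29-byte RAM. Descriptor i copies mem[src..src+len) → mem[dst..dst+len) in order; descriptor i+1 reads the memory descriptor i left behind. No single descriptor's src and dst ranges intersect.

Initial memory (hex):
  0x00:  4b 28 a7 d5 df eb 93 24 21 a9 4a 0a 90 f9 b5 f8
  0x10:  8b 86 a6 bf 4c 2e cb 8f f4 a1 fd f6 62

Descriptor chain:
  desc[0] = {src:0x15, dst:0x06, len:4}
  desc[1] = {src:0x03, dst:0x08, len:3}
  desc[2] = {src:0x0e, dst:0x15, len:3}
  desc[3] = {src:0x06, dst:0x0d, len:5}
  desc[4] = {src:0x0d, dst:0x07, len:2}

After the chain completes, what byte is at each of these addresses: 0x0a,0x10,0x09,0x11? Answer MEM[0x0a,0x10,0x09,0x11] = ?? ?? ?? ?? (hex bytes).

  after D0: wrote 4B at 0x06 = 2ecb8ff4
  after D1: wrote 3B at 0x08 = d5dfeb
  after D2: wrote 3B at 0x15 = b5f88b
  after D3: wrote 5B at 0x0d = 2ecbd5dfeb
  after D4: wrote 2B at 0x07 = 2ecb
query mem[0x0a]=0xeb, mem[0x10]=0xdf, mem[0x09]=0xdf, mem[0x11]=0xeb

MEM[0x0a,0x10,0x09,0x11] = eb df df eb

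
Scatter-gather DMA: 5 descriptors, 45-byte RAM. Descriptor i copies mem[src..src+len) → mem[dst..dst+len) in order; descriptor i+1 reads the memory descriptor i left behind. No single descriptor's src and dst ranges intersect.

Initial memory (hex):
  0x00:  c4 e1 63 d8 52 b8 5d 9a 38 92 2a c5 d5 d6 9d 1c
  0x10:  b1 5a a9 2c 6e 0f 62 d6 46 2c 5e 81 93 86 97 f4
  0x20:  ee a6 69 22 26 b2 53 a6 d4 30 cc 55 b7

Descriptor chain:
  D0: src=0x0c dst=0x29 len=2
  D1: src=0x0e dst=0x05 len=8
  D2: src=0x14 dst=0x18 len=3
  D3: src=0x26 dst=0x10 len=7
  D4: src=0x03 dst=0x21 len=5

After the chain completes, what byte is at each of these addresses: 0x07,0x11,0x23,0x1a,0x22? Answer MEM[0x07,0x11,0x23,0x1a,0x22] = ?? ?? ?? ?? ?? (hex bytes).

MEM[0x07,0x11,0x23,0x1a,0x22] = b1 a6 9d 62 52

#0 dst[0x29+2] := {0xd5,0xd6}
#1 dst[0x05+8] := {0x9d,0x1c,0xb1,0x5a,0xa9,0x2c,0x6e,0x0f}
#2 dst[0x18+3] := {0x6e,0x0f,0x62}
#3 dst[0x10+7] := {0x53,0xa6,0xd4,0xd5,0xd6,0x55,0xb7}
#4 dst[0x21+5] := {0xd8,0x52,0x9d,0x1c,0xb1}
query mem[0x07]=0xb1, mem[0x11]=0xa6, mem[0x23]=0x9d, mem[0x1a]=0x62, mem[0x22]=0x52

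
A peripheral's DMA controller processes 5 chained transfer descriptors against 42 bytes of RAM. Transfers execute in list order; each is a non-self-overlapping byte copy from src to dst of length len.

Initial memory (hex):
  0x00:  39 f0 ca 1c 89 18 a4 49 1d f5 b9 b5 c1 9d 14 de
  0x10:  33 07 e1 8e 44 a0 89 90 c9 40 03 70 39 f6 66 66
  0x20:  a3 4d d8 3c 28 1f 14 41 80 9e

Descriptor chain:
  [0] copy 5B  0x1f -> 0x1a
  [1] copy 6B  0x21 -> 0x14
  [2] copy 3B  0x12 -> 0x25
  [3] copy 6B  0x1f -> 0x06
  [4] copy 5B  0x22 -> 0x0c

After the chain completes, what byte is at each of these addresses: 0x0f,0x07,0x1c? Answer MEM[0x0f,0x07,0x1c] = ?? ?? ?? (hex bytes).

  after D0: wrote 5B at 0x1a = 66a34dd83c
  after D1: wrote 6B at 0x14 = 4dd83c281f14
  after D2: wrote 3B at 0x25 = e18e4d
  after D3: wrote 6B at 0x06 = 66a34dd83c28
  after D4: wrote 5B at 0x0c = d83c28e18e
query mem[0x0f]=0xe1, mem[0x07]=0xa3, mem[0x1c]=0x4d

MEM[0x0f,0x07,0x1c] = e1 a3 4d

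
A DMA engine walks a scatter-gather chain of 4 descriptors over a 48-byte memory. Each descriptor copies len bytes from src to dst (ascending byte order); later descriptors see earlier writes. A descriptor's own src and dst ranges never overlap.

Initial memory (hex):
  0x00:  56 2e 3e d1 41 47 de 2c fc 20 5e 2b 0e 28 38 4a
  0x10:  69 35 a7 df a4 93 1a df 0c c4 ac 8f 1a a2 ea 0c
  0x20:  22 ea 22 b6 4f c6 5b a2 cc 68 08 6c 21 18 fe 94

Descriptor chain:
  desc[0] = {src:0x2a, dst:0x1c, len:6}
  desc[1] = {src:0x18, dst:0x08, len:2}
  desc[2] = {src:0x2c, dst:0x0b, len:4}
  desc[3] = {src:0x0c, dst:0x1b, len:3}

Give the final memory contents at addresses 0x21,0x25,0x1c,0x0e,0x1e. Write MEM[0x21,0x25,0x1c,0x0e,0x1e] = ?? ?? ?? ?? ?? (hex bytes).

MEM[0x21,0x25,0x1c,0x0e,0x1e] = 94 c6 fe 94 21

[0] 0x2a->0x1c len=6 : 08 6c 21 18 fe 94
[1] 0x18->0x08 len=2 : 0c c4
[2] 0x2c->0x0b len=4 : 21 18 fe 94
[3] 0x0c->0x1b len=3 : 18 fe 94
query mem[0x21]=0x94, mem[0x25]=0xc6, mem[0x1c]=0xfe, mem[0x0e]=0x94, mem[0x1e]=0x21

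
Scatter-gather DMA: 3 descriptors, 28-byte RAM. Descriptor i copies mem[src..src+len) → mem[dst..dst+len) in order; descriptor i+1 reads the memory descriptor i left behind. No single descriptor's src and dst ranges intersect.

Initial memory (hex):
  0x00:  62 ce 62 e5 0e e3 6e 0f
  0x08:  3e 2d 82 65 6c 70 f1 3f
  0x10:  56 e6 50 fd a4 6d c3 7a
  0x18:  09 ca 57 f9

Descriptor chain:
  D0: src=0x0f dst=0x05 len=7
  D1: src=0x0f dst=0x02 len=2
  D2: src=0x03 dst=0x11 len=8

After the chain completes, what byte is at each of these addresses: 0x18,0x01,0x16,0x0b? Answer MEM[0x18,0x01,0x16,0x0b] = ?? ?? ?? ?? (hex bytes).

  after D0: wrote 7B at 0x05 = 3f56e650fda46d
  after D1: wrote 2B at 0x02 = 3f56
  after D2: wrote 8B at 0x11 = 560e3f56e650fda4
query mem[0x18]=0xa4, mem[0x01]=0xce, mem[0x16]=0x50, mem[0x0b]=0x6d

MEM[0x18,0x01,0x16,0x0b] = a4 ce 50 6d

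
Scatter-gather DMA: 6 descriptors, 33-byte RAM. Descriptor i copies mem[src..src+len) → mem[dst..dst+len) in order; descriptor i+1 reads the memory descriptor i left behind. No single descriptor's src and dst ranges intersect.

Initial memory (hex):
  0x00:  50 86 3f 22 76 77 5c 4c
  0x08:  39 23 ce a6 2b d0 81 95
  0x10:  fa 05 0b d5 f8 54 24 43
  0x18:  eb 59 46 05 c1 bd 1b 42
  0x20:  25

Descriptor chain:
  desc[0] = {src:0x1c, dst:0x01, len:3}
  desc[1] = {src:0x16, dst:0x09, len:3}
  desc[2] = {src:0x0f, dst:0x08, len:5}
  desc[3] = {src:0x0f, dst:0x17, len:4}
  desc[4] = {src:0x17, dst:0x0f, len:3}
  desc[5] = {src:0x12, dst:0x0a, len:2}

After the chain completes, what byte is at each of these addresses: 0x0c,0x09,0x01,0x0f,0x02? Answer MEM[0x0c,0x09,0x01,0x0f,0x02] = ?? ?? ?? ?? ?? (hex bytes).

MEM[0x0c,0x09,0x01,0x0f,0x02] = d5 fa c1 95 bd

#0 dst[0x01+3] := {0xc1,0xbd,0x1b}
#1 dst[0x09+3] := {0x24,0x43,0xeb}
#2 dst[0x08+5] := {0x95,0xfa,0x05,0x0b,0xd5}
#3 dst[0x17+4] := {0x95,0xfa,0x05,0x0b}
#4 dst[0x0f+3] := {0x95,0xfa,0x05}
#5 dst[0x0a+2] := {0x0b,0xd5}
query mem[0x0c]=0xd5, mem[0x09]=0xfa, mem[0x01]=0xc1, mem[0x0f]=0x95, mem[0x02]=0xbd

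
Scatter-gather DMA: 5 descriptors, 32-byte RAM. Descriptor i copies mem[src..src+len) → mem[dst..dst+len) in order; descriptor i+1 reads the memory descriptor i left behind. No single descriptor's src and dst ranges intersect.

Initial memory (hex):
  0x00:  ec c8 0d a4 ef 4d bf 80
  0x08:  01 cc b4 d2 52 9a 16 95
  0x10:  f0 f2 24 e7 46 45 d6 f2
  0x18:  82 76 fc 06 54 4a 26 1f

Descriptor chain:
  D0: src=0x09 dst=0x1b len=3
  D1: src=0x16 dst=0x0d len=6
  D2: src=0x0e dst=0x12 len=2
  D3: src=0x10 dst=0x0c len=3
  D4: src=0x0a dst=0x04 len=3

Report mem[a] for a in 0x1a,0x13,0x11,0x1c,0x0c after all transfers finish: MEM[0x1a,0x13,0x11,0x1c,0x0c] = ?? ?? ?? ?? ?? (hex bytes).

MEM[0x1a,0x13,0x11,0x1c,0x0c] = fc 82 fc b4 76

[0] 0x09->0x1b len=3 : cc b4 d2
[1] 0x16->0x0d len=6 : d6 f2 82 76 fc cc
[2] 0x0e->0x12 len=2 : f2 82
[3] 0x10->0x0c len=3 : 76 fc f2
[4] 0x0a->0x04 len=3 : b4 d2 76
query mem[0x1a]=0xfc, mem[0x13]=0x82, mem[0x11]=0xfc, mem[0x1c]=0xb4, mem[0x0c]=0x76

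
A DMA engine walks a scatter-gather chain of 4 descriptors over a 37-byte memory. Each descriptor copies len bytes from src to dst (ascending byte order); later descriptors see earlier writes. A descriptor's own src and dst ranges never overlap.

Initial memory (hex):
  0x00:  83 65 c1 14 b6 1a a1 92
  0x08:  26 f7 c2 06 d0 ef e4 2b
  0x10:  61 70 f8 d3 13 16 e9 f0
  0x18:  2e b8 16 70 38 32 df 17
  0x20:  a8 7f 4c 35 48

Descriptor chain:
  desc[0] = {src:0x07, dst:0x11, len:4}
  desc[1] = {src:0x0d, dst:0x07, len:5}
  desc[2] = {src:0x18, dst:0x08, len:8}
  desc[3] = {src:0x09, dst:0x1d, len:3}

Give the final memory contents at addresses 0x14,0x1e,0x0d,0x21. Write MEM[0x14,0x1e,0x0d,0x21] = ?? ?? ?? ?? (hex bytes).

MEM[0x14,0x1e,0x0d,0x21] = c2 16 32 7f

D0: mem[0x11..0x14] <- [92 26 f7 c2]
D1: mem[0x07..0x0b] <- [ef e4 2b 61 92]
D2: mem[0x08..0x0f] <- [2e b8 16 70 38 32 df 17]
D3: mem[0x1d..0x1f] <- [b8 16 70]
query mem[0x14]=0xc2, mem[0x1e]=0x16, mem[0x0d]=0x32, mem[0x21]=0x7f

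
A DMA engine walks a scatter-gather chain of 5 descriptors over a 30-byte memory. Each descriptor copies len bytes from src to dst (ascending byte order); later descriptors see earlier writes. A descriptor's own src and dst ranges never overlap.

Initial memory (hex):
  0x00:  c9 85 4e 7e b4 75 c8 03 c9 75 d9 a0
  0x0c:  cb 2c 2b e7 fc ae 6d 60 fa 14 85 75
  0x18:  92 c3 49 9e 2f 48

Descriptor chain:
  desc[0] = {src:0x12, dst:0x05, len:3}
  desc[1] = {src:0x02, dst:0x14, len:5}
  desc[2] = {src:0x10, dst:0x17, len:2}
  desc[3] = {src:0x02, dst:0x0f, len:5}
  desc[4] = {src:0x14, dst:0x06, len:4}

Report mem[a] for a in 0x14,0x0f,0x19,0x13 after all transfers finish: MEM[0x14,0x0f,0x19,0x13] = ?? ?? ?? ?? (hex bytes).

MEM[0x14,0x0f,0x19,0x13] = 4e 4e c3 60

  after D0: wrote 3B at 0x05 = 6d60fa
  after D1: wrote 5B at 0x14 = 4e7eb46d60
  after D2: wrote 2B at 0x17 = fcae
  after D3: wrote 5B at 0x0f = 4e7eb46d60
  after D4: wrote 4B at 0x06 = 4e7eb4fc
query mem[0x14]=0x4e, mem[0x0f]=0x4e, mem[0x19]=0xc3, mem[0x13]=0x60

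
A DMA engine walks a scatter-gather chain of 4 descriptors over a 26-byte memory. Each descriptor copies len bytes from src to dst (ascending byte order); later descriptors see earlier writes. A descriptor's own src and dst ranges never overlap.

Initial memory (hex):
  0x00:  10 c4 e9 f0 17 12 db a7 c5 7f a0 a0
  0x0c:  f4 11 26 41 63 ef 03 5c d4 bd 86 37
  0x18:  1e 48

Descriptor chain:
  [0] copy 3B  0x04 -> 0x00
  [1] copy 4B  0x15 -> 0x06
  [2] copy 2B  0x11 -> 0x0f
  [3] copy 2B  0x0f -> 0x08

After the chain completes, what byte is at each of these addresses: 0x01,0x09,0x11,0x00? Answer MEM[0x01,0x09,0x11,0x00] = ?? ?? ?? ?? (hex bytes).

#0 dst[0x00+3] := {0x17,0x12,0xdb}
#1 dst[0x06+4] := {0xbd,0x86,0x37,0x1e}
#2 dst[0x0f+2] := {0xef,0x03}
#3 dst[0x08+2] := {0xef,0x03}
query mem[0x01]=0x12, mem[0x09]=0x03, mem[0x11]=0xef, mem[0x00]=0x17

MEM[0x01,0x09,0x11,0x00] = 12 03 ef 17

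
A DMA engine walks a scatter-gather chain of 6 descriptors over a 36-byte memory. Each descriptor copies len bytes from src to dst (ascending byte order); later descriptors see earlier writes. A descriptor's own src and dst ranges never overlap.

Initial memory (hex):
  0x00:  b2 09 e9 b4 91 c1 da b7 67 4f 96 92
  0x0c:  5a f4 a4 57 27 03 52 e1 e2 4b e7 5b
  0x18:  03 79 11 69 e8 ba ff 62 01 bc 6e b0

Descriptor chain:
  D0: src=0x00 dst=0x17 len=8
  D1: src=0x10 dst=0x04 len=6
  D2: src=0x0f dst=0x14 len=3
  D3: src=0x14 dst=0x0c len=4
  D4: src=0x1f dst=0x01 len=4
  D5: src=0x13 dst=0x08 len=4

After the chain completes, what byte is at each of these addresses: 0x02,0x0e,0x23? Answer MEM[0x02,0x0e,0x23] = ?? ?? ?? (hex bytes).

MEM[0x02,0x0e,0x23] = 01 03 b0

#0 dst[0x17+8] := {0xb2,0x09,0xe9,0xb4,0x91,0xc1,0xda,0xb7}
#1 dst[0x04+6] := {0x27,0x03,0x52,0xe1,0xe2,0x4b}
#2 dst[0x14+3] := {0x57,0x27,0x03}
#3 dst[0x0c+4] := {0x57,0x27,0x03,0xb2}
#4 dst[0x01+4] := {0x62,0x01,0xbc,0x6e}
#5 dst[0x08+4] := {0xe1,0x57,0x27,0x03}
query mem[0x02]=0x01, mem[0x0e]=0x03, mem[0x23]=0xb0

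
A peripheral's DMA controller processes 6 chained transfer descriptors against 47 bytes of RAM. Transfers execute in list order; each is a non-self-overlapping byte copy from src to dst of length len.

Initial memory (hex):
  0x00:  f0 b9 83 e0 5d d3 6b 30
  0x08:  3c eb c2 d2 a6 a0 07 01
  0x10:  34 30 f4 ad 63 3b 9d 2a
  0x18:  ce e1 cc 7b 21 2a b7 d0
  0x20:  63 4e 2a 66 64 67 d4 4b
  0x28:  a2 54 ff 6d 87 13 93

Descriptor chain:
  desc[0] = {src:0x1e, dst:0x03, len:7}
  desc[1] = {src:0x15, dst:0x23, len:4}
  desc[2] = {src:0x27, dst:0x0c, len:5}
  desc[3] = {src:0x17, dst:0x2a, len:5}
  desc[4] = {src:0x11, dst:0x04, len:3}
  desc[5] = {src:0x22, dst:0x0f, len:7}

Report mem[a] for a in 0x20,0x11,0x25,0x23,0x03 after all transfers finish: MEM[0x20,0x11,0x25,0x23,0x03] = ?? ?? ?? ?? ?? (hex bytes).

D0: mem[0x03..0x09] <- [b7 d0 63 4e 2a 66 64]
D1: mem[0x23..0x26] <- [3b 9d 2a ce]
D2: mem[0x0c..0x10] <- [4b a2 54 ff 6d]
D3: mem[0x2a..0x2e] <- [2a ce e1 cc 7b]
D4: mem[0x04..0x06] <- [30 f4 ad]
D5: mem[0x0f..0x15] <- [2a 3b 9d 2a ce 4b a2]
query mem[0x20]=0x63, mem[0x11]=0x9d, mem[0x25]=0x2a, mem[0x23]=0x3b, mem[0x03]=0xb7

MEM[0x20,0x11,0x25,0x23,0x03] = 63 9d 2a 3b b7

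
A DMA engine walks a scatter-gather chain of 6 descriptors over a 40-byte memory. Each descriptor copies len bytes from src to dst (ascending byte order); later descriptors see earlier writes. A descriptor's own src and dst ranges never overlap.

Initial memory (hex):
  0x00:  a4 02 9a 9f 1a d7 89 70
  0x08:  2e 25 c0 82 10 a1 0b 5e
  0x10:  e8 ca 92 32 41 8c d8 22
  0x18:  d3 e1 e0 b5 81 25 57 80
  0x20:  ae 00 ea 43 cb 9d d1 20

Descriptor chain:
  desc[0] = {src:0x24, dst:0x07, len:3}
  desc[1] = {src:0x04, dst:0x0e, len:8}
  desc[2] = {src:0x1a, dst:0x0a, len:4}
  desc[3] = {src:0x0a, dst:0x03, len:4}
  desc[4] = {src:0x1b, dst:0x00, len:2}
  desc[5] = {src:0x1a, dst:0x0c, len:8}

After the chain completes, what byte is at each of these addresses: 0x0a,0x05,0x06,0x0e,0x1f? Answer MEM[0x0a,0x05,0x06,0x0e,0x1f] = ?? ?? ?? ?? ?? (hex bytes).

#0 dst[0x07+3] := {0xcb,0x9d,0xd1}
#1 dst[0x0e+8] := {0x1a,0xd7,0x89,0xcb,0x9d,0xd1,0xc0,0x82}
#2 dst[0x0a+4] := {0xe0,0xb5,0x81,0x25}
#3 dst[0x03+4] := {0xe0,0xb5,0x81,0x25}
#4 dst[0x00+2] := {0xb5,0x81}
#5 dst[0x0c+8] := {0xe0,0xb5,0x81,0x25,0x57,0x80,0xae,0x00}
query mem[0x0a]=0xe0, mem[0x05]=0x81, mem[0x06]=0x25, mem[0x0e]=0x81, mem[0x1f]=0x80

MEM[0x0a,0x05,0x06,0x0e,0x1f] = e0 81 25 81 80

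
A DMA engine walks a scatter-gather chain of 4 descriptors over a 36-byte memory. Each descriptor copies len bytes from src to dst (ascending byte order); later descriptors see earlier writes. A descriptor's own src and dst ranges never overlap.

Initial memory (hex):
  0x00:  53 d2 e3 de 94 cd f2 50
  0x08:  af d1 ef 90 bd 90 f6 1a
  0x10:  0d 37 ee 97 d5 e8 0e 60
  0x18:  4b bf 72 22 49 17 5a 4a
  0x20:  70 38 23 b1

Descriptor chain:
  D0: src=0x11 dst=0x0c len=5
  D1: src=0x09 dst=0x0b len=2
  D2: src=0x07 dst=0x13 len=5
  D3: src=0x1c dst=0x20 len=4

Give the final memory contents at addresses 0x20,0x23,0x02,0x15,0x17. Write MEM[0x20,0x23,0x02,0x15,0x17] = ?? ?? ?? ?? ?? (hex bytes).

MEM[0x20,0x23,0x02,0x15,0x17] = 49 4a e3 d1 d1

[0] 0x11->0x0c len=5 : 37 ee 97 d5 e8
[1] 0x09->0x0b len=2 : d1 ef
[2] 0x07->0x13 len=5 : 50 af d1 ef d1
[3] 0x1c->0x20 len=4 : 49 17 5a 4a
query mem[0x20]=0x49, mem[0x23]=0x4a, mem[0x02]=0xe3, mem[0x15]=0xd1, mem[0x17]=0xd1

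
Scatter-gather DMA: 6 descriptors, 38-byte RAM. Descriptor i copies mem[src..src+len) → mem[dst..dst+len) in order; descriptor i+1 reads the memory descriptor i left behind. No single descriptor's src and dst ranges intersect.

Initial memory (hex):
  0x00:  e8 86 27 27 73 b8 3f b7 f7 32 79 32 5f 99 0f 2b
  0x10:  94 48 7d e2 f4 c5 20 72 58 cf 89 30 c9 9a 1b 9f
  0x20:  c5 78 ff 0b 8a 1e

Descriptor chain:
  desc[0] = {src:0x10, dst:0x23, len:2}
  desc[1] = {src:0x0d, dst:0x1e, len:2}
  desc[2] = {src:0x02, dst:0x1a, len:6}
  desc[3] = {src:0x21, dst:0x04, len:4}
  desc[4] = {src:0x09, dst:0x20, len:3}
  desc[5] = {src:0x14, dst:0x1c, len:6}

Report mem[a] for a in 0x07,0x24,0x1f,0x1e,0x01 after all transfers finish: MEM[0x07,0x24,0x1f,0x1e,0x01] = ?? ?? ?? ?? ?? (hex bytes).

MEM[0x07,0x24,0x1f,0x1e,0x01] = 48 48 72 20 86

  after D0: wrote 2B at 0x23 = 9448
  after D1: wrote 2B at 0x1e = 990f
  after D2: wrote 6B at 0x1a = 272773b83fb7
  after D3: wrote 4B at 0x04 = 78ff9448
  after D4: wrote 3B at 0x20 = 327932
  after D5: wrote 6B at 0x1c = f4c5207258cf
query mem[0x07]=0x48, mem[0x24]=0x48, mem[0x1f]=0x72, mem[0x1e]=0x20, mem[0x01]=0x86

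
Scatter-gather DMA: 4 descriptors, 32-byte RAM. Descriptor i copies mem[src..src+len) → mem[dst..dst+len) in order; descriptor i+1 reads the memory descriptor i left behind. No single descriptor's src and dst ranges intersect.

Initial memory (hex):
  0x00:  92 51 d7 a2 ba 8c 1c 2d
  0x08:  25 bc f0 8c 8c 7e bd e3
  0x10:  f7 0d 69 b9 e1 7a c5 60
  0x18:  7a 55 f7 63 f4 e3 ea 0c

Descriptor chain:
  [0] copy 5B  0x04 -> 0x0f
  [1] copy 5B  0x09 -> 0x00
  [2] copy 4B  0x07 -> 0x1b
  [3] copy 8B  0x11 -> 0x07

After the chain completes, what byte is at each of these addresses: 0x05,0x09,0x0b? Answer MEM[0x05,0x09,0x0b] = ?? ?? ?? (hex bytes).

D0: mem[0x0f..0x13] <- [ba 8c 1c 2d 25]
D1: mem[0x00..0x04] <- [bc f0 8c 8c 7e]
D2: mem[0x1b..0x1e] <- [2d 25 bc f0]
D3: mem[0x07..0x0e] <- [1c 2d 25 e1 7a c5 60 7a]
query mem[0x05]=0x8c, mem[0x09]=0x25, mem[0x0b]=0x7a

MEM[0x05,0x09,0x0b] = 8c 25 7a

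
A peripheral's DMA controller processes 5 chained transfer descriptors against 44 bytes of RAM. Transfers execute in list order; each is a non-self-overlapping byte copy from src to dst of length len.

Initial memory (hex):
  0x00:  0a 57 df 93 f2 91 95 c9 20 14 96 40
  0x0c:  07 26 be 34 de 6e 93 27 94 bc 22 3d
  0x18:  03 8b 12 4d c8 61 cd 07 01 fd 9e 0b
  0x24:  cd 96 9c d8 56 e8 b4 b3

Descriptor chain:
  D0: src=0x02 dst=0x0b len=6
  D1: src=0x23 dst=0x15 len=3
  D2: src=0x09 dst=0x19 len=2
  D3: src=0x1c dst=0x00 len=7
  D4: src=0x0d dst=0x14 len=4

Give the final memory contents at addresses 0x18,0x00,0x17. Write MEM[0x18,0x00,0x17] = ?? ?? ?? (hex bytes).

D0: mem[0x0b..0x10] <- [df 93 f2 91 95 c9]
D1: mem[0x15..0x17] <- [0b cd 96]
D2: mem[0x19..0x1a] <- [14 96]
D3: mem[0x00..0x06] <- [c8 61 cd 07 01 fd 9e]
D4: mem[0x14..0x17] <- [f2 91 95 c9]
query mem[0x18]=0x03, mem[0x00]=0xc8, mem[0x17]=0xc9

MEM[0x18,0x00,0x17] = 03 c8 c9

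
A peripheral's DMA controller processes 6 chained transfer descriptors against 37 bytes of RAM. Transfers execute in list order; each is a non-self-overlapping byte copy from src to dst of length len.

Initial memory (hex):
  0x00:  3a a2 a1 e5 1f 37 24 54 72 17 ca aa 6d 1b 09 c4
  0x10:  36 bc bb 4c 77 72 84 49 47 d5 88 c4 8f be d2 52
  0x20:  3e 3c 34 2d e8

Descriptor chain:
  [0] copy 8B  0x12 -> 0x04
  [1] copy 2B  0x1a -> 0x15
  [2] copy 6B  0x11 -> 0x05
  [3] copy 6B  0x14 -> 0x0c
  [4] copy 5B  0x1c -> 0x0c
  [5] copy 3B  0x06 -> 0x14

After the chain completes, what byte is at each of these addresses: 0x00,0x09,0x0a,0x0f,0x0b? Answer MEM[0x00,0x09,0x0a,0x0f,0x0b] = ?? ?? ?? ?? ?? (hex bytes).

MEM[0x00,0x09,0x0a,0x0f,0x0b] = 3a 88 c4 52 d5

D0: mem[0x04..0x0b] <- [bb 4c 77 72 84 49 47 d5]
D1: mem[0x15..0x16] <- [88 c4]
D2: mem[0x05..0x0a] <- [bc bb 4c 77 88 c4]
D3: mem[0x0c..0x11] <- [77 88 c4 49 47 d5]
D4: mem[0x0c..0x10] <- [8f be d2 52 3e]
D5: mem[0x14..0x16] <- [bb 4c 77]
query mem[0x00]=0x3a, mem[0x09]=0x88, mem[0x0a]=0xc4, mem[0x0f]=0x52, mem[0x0b]=0xd5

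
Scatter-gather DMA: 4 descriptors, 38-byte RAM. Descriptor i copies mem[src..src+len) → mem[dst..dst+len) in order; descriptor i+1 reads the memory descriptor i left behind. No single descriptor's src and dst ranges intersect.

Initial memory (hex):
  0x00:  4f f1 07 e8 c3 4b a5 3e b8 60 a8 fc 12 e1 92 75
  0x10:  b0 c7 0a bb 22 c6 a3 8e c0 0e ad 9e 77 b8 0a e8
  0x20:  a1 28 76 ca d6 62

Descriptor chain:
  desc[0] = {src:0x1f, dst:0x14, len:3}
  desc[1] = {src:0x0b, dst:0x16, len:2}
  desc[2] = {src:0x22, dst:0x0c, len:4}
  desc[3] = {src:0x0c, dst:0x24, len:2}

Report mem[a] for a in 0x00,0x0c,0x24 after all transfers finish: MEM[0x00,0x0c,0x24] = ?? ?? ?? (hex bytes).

MEM[0x00,0x0c,0x24] = 4f 76 76

D0: mem[0x14..0x16] <- [e8 a1 28]
D1: mem[0x16..0x17] <- [fc 12]
D2: mem[0x0c..0x0f] <- [76 ca d6 62]
D3: mem[0x24..0x25] <- [76 ca]
query mem[0x00]=0x4f, mem[0x0c]=0x76, mem[0x24]=0x76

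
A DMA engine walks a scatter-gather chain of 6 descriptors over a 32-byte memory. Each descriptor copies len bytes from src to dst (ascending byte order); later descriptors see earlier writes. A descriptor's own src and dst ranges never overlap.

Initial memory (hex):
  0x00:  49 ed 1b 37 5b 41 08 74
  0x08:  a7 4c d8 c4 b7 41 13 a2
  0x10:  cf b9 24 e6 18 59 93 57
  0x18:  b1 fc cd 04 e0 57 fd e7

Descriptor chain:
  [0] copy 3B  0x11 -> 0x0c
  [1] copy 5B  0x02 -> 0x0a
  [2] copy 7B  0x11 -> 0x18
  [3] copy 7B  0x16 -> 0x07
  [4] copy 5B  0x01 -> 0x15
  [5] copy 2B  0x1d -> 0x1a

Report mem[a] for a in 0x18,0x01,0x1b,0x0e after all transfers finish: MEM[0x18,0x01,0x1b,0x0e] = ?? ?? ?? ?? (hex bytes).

D0: mem[0x0c..0x0e] <- [b9 24 e6]
D1: mem[0x0a..0x0e] <- [1b 37 5b 41 08]
D2: mem[0x18..0x1e] <- [b9 24 e6 18 59 93 57]
D3: mem[0x07..0x0d] <- [93 57 b9 24 e6 18 59]
D4: mem[0x15..0x19] <- [ed 1b 37 5b 41]
D5: mem[0x1a..0x1b] <- [93 57]
query mem[0x18]=0x5b, mem[0x01]=0xed, mem[0x1b]=0x57, mem[0x0e]=0x08

MEM[0x18,0x01,0x1b,0x0e] = 5b ed 57 08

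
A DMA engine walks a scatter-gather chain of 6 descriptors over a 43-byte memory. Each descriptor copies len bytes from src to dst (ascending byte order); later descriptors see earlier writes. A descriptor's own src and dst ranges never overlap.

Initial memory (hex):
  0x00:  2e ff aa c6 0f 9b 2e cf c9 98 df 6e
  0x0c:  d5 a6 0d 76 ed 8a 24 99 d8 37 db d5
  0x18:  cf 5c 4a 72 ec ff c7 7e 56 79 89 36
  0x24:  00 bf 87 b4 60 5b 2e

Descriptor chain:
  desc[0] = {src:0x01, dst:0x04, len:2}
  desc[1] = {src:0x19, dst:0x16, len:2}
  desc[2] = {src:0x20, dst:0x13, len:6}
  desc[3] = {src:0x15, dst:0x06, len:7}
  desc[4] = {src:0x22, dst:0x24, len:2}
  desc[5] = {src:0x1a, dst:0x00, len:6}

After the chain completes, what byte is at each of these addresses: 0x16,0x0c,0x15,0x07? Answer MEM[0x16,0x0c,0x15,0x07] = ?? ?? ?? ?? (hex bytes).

[0] 0x01->0x04 len=2 : ff aa
[1] 0x19->0x16 len=2 : 5c 4a
[2] 0x20->0x13 len=6 : 56 79 89 36 00 bf
[3] 0x15->0x06 len=7 : 89 36 00 bf 5c 4a 72
[4] 0x22->0x24 len=2 : 89 36
[5] 0x1a->0x00 len=6 : 4a 72 ec ff c7 7e
query mem[0x16]=0x36, mem[0x0c]=0x72, mem[0x15]=0x89, mem[0x07]=0x36

MEM[0x16,0x0c,0x15,0x07] = 36 72 89 36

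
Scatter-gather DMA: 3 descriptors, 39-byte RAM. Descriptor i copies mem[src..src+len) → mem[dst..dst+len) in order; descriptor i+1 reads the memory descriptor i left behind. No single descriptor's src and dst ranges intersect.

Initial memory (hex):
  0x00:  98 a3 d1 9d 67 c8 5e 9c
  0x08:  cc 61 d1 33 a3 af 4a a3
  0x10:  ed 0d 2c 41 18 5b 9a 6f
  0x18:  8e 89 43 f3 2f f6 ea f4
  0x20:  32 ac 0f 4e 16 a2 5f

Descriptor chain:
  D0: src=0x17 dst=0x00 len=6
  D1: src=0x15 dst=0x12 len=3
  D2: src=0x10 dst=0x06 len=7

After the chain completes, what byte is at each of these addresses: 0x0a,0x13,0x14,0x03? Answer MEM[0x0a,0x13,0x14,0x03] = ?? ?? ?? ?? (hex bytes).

MEM[0x0a,0x13,0x14,0x03] = 6f 9a 6f 43

  after D0: wrote 6B at 0x00 = 6f8e8943f32f
  after D1: wrote 3B at 0x12 = 5b9a6f
  after D2: wrote 7B at 0x06 = ed0d5b9a6f5b9a
query mem[0x0a]=0x6f, mem[0x13]=0x9a, mem[0x14]=0x6f, mem[0x03]=0x43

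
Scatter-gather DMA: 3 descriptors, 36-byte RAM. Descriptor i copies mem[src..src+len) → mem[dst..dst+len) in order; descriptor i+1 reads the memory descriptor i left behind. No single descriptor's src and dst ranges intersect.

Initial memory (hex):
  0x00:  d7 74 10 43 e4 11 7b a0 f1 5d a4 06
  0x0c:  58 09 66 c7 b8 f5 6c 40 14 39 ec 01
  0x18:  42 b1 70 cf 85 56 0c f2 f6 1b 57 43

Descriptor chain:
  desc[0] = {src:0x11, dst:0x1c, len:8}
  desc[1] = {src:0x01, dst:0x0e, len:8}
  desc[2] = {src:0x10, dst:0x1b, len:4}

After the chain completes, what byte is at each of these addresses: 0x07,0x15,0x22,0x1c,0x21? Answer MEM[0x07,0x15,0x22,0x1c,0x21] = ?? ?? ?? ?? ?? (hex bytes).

MEM[0x07,0x15,0x22,0x1c,0x21] = a0 f1 01 e4 ec

  after D0: wrote 8B at 0x1c = f56c401439ec0142
  after D1: wrote 8B at 0x0e = 741043e4117ba0f1
  after D2: wrote 4B at 0x1b = 43e4117b
query mem[0x07]=0xa0, mem[0x15]=0xf1, mem[0x22]=0x01, mem[0x1c]=0xe4, mem[0x21]=0xec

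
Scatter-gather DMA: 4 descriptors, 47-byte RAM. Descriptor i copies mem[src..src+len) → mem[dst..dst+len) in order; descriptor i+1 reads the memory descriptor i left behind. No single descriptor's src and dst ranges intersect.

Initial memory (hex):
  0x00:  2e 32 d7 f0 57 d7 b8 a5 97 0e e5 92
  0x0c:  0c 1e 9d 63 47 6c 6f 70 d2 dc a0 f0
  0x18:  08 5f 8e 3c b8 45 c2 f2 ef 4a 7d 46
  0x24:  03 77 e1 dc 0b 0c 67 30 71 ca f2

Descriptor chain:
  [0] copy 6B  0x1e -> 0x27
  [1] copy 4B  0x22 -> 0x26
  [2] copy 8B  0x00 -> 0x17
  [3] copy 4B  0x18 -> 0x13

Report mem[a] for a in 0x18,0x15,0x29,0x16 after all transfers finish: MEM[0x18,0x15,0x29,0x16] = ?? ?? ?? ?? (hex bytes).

  after D0: wrote 6B at 0x27 = c2f2ef4a7d46
  after D1: wrote 4B at 0x26 = 7d460377
  after D2: wrote 8B at 0x17 = 2e32d7f057d7b8a5
  after D3: wrote 4B at 0x13 = 32d7f057
query mem[0x18]=0x32, mem[0x15]=0xf0, mem[0x29]=0x77, mem[0x16]=0x57

MEM[0x18,0x15,0x29,0x16] = 32 f0 77 57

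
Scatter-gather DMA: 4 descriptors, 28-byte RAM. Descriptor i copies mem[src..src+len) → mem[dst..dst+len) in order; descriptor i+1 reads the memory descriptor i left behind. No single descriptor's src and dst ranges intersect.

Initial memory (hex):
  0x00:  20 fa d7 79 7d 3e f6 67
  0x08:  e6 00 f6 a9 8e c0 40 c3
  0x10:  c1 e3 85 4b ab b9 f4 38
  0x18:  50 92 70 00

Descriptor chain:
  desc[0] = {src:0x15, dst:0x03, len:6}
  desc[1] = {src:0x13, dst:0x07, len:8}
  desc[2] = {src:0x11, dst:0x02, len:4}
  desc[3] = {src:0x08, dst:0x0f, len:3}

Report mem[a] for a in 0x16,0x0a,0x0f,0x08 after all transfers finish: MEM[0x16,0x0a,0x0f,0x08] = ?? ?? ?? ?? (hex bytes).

[0] 0x15->0x03 len=6 : b9 f4 38 50 92 70
[1] 0x13->0x07 len=8 : 4b ab b9 f4 38 50 92 70
[2] 0x11->0x02 len=4 : e3 85 4b ab
[3] 0x08->0x0f len=3 : ab b9 f4
query mem[0x16]=0xf4, mem[0x0a]=0xf4, mem[0x0f]=0xab, mem[0x08]=0xab

MEM[0x16,0x0a,0x0f,0x08] = f4 f4 ab ab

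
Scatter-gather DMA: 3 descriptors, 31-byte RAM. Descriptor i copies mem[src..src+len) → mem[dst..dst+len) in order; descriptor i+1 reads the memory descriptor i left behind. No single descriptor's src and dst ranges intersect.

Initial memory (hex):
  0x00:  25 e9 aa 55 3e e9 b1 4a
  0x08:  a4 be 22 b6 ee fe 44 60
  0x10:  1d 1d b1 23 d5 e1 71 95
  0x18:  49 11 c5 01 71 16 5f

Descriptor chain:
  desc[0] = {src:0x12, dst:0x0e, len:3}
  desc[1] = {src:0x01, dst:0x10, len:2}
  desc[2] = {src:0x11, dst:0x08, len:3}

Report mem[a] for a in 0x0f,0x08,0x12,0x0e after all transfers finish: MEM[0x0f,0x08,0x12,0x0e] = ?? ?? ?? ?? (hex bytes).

MEM[0x0f,0x08,0x12,0x0e] = 23 aa b1 b1

D0: mem[0x0e..0x10] <- [b1 23 d5]
D1: mem[0x10..0x11] <- [e9 aa]
D2: mem[0x08..0x0a] <- [aa b1 23]
query mem[0x0f]=0x23, mem[0x08]=0xaa, mem[0x12]=0xb1, mem[0x0e]=0xb1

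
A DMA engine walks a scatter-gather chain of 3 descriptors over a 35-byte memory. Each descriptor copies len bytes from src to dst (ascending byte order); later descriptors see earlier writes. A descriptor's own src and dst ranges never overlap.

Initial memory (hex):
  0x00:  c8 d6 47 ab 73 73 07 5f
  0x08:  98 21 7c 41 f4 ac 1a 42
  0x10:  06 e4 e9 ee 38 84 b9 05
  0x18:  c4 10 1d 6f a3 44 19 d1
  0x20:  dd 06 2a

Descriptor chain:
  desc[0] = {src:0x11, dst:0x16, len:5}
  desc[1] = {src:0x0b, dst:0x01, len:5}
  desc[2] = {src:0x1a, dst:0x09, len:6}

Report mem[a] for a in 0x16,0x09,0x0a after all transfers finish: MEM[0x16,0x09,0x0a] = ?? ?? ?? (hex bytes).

#0 dst[0x16+5] := {0xe4,0xe9,0xee,0x38,0x84}
#1 dst[0x01+5] := {0x41,0xf4,0xac,0x1a,0x42}
#2 dst[0x09+6] := {0x84,0x6f,0xa3,0x44,0x19,0xd1}
query mem[0x16]=0xe4, mem[0x09]=0x84, mem[0x0a]=0x6f

MEM[0x16,0x09,0x0a] = e4 84 6f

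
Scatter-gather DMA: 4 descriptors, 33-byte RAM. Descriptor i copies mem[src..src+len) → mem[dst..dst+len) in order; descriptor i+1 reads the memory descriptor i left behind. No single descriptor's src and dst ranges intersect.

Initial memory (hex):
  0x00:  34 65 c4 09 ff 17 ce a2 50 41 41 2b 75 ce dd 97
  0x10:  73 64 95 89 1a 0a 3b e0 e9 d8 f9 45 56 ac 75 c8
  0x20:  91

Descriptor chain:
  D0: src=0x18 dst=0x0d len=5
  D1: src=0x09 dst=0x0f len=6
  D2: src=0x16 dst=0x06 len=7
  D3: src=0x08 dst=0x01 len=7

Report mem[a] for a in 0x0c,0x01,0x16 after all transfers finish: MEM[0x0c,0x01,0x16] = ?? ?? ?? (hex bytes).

#0 dst[0x0d+5] := {0xe9,0xd8,0xf9,0x45,0x56}
#1 dst[0x0f+6] := {0x41,0x41,0x2b,0x75,0xe9,0xd8}
#2 dst[0x06+7] := {0x3b,0xe0,0xe9,0xd8,0xf9,0x45,0x56}
#3 dst[0x01+7] := {0xe9,0xd8,0xf9,0x45,0x56,0xe9,0xd8}
query mem[0x0c]=0x56, mem[0x01]=0xe9, mem[0x16]=0x3b

MEM[0x0c,0x01,0x16] = 56 e9 3b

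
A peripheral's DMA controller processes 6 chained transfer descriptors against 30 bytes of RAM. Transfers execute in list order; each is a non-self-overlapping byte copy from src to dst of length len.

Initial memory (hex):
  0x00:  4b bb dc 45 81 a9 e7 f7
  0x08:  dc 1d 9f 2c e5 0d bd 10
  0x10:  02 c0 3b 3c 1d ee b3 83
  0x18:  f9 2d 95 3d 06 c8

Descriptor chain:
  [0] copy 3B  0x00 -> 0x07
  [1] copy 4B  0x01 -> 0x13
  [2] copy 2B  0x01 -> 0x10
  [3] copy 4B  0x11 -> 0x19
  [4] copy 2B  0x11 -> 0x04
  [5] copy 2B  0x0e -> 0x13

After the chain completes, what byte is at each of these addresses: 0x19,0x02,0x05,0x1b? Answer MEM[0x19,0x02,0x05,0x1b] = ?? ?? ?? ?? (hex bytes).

D0: mem[0x07..0x09] <- [4b bb dc]
D1: mem[0x13..0x16] <- [bb dc 45 81]
D2: mem[0x10..0x11] <- [bb dc]
D3: mem[0x19..0x1c] <- [dc 3b bb dc]
D4: mem[0x04..0x05] <- [dc 3b]
D5: mem[0x13..0x14] <- [bd 10]
query mem[0x19]=0xdc, mem[0x02]=0xdc, mem[0x05]=0x3b, mem[0x1b]=0xbb

MEM[0x19,0x02,0x05,0x1b] = dc dc 3b bb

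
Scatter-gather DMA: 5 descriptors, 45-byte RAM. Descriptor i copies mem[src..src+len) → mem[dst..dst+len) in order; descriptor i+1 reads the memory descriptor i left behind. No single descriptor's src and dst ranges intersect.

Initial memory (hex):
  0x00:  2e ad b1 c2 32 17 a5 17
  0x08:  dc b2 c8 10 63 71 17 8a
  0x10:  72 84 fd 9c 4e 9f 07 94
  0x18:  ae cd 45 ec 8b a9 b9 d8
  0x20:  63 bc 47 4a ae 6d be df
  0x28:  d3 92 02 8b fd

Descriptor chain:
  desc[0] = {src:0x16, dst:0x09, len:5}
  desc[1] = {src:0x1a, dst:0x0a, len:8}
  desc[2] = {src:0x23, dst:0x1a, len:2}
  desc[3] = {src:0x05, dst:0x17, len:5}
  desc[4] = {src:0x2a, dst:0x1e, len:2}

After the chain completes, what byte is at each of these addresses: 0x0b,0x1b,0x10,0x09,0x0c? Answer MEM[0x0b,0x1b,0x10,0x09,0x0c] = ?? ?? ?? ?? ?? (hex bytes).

MEM[0x0b,0x1b,0x10,0x09,0x0c] = ec 07 63 07 8b

D0: mem[0x09..0x0d] <- [07 94 ae cd 45]
D1: mem[0x0a..0x11] <- [45 ec 8b a9 b9 d8 63 bc]
D2: mem[0x1a..0x1b] <- [4a ae]
D3: mem[0x17..0x1b] <- [17 a5 17 dc 07]
D4: mem[0x1e..0x1f] <- [02 8b]
query mem[0x0b]=0xec, mem[0x1b]=0x07, mem[0x10]=0x63, mem[0x09]=0x07, mem[0x0c]=0x8b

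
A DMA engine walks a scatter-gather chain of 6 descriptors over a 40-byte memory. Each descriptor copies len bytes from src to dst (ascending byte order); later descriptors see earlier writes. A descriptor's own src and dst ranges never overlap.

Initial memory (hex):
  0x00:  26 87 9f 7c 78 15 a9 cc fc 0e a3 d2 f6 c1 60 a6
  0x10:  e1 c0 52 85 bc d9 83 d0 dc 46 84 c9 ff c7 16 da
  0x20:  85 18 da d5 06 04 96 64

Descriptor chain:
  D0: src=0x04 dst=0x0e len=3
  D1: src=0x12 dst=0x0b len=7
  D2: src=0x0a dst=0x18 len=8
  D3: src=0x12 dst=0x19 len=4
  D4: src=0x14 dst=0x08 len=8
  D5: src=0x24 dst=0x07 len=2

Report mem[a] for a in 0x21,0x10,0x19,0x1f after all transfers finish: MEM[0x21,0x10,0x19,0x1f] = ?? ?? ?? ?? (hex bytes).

[0] 0x04->0x0e len=3 : 78 15 a9
[1] 0x12->0x0b len=7 : 52 85 bc d9 83 d0 dc
[2] 0x0a->0x18 len=8 : a3 52 85 bc d9 83 d0 dc
[3] 0x12->0x19 len=4 : 52 85 bc d9
[4] 0x14->0x08 len=8 : bc d9 83 d0 a3 52 85 bc
[5] 0x24->0x07 len=2 : 06 04
query mem[0x21]=0x18, mem[0x10]=0xd0, mem[0x19]=0x52, mem[0x1f]=0xdc

MEM[0x21,0x10,0x19,0x1f] = 18 d0 52 dc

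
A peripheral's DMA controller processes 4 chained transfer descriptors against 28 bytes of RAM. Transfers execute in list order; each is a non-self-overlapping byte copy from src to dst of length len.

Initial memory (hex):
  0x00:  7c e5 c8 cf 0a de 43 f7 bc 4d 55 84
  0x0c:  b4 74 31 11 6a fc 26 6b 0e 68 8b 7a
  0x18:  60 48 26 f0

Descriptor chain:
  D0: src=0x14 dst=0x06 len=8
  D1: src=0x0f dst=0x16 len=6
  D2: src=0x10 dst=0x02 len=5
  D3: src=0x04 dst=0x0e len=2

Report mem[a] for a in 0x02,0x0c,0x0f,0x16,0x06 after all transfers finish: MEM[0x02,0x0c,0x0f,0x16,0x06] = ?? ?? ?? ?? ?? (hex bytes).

MEM[0x02,0x0c,0x0f,0x16,0x06] = 6a 26 6b 11 0e

#0 dst[0x06+8] := {0x0e,0x68,0x8b,0x7a,0x60,0x48,0x26,0xf0}
#1 dst[0x16+6] := {0x11,0x6a,0xfc,0x26,0x6b,0x0e}
#2 dst[0x02+5] := {0x6a,0xfc,0x26,0x6b,0x0e}
#3 dst[0x0e+2] := {0x26,0x6b}
query mem[0x02]=0x6a, mem[0x0c]=0x26, mem[0x0f]=0x6b, mem[0x16]=0x11, mem[0x06]=0x0e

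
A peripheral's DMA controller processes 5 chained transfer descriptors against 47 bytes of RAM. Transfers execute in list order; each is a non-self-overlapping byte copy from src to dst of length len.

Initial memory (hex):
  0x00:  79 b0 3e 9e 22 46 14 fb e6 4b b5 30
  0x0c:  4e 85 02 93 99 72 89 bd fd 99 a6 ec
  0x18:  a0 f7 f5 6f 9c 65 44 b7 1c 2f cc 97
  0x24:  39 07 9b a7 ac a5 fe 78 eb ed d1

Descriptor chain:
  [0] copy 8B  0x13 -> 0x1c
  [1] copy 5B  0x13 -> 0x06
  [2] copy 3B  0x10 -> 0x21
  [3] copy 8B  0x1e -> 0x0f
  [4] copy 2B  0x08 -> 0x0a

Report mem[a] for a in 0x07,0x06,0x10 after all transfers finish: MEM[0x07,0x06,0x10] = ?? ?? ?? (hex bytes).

#0 dst[0x1c+8] := {0xbd,0xfd,0x99,0xa6,0xec,0xa0,0xf7,0xf5}
#1 dst[0x06+5] := {0xbd,0xfd,0x99,0xa6,0xec}
#2 dst[0x21+3] := {0x99,0x72,0x89}
#3 dst[0x0f+8] := {0x99,0xa6,0xec,0x99,0x72,0x89,0x39,0x07}
#4 dst[0x0a+2] := {0x99,0xa6}
query mem[0x07]=0xfd, mem[0x06]=0xbd, mem[0x10]=0xa6

MEM[0x07,0x06,0x10] = fd bd a6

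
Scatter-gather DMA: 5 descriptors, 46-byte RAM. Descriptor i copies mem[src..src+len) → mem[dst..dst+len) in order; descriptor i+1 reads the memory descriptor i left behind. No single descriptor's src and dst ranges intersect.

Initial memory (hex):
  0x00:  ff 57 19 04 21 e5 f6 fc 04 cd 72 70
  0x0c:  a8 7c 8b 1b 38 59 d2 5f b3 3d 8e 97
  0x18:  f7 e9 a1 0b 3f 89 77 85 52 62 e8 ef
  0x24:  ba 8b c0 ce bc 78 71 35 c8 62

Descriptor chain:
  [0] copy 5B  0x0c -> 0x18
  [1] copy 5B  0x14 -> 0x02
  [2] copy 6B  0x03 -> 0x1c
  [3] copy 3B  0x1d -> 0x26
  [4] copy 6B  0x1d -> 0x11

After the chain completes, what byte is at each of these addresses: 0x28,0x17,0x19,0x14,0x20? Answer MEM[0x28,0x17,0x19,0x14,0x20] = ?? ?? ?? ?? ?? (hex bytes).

D0: mem[0x18..0x1c] <- [a8 7c 8b 1b 38]
D1: mem[0x02..0x06] <- [b3 3d 8e 97 a8]
D2: mem[0x1c..0x21] <- [3d 8e 97 a8 fc 04]
D3: mem[0x26..0x28] <- [8e 97 a8]
D4: mem[0x11..0x16] <- [8e 97 a8 fc 04 e8]
query mem[0x28]=0xa8, mem[0x17]=0x97, mem[0x19]=0x7c, mem[0x14]=0xfc, mem[0x20]=0xfc

MEM[0x28,0x17,0x19,0x14,0x20] = a8 97 7c fc fc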